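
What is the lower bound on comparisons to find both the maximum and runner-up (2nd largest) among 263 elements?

Lower bound: finding the max needs 263-1 comparisons. By an adversary weight-doubling argument, the maximum element must personally win at least ceil(log_2(263)) = 9 comparisons in any correct algorithm. The 2nd largest is among those 9 direct losers, and distinguishing it requires 9-1 more comparisons. Total >= 263-1 + 9-1 = 270. A balanced tournament achieves this bound exactly.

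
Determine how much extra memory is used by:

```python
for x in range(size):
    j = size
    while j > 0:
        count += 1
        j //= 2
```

Space complexity: O(1).
Only a constant amount of auxiliary storage is used; nothing grows with n.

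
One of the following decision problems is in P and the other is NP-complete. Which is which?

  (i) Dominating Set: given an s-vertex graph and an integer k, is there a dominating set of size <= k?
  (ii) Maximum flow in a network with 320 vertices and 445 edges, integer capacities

(i) is NP-complete: reduces from Set Cover (with k part of the input).
(ii) is P: Edmonds-Karp / push-relabel run in polynomial time.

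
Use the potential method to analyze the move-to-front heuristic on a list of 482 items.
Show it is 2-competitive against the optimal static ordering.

Let Phi = number of inversions between the MTF list and the optimal static list (0 <= Phi <= C(482,2)). Accessing an element at MTF position k and optimal position j: the move-to-front destroys all k-1 inversions in front of it that are not in front in optimal (>= k-j of them) and creates at most j-1 new ones. Amortized cost <= k + (j-1) - (k-j) = 2j - 1 <= 2 * optimal cost.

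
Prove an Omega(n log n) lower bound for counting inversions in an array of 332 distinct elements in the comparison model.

Decision-tree argument: at any leaf, the comparisons made (with transitivity) must totally order all 332 elements -- otherwise some pair (i,j) is unordered, and an adversary can present two inputs agreeing on every comparison made but with that pair flipped, changing the inversion count by 1, so the leaf's output is wrong on one of them. Hence the tree has >= 332! leaves and height >= log_2(332!) = Omega(n log n). Modified merge sort achieves O(n log n).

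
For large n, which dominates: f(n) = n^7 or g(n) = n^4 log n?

f(n) = n^7 grows faster: n^7 / (n^4 log n) = n^3/log n -> infinity.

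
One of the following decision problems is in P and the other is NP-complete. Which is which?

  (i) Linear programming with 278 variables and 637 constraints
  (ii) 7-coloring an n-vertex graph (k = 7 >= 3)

(i) is P: the ellipsoid and interior-point methods run in polynomial time.
(ii) is NP-complete: graph k-coloring for k>=3 is NP-complete by reduction from 3-SAT.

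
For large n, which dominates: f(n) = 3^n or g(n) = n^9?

f(n) = 3^n grows faster: any exponential with base > 1 dominates every polynomial.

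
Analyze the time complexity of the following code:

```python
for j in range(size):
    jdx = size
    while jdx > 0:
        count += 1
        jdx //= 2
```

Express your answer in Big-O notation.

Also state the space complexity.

Time complexity: O(n log n).
Space complexity: O(1).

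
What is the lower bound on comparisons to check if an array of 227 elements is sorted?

To verify 227 elements are sorted, we must compare each consecutive pair. Skipping any pair allows an adversary to swap them. Therefore 226 comparisons are necessary and sufficient.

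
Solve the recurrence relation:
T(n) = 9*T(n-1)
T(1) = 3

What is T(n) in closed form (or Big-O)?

Each step multiplies by 9. T(n) = T(1)*9^(n-1) = 3*9^(n-1).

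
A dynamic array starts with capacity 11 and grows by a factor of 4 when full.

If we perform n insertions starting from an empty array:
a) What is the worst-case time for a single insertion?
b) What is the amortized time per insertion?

(a) Worst-case single insertion: O(n) -- when the array is full at capacity c, the resize copies all c elements, and c can be Theta(n).
(b) Resizes happen at sizes 11, 44, 176, ... Total copy cost for n insertions: 11 + 44 + ... = O(n) (geometric series with ratio 1/4). Amortized cost per insertion: O(n)/n = O(1).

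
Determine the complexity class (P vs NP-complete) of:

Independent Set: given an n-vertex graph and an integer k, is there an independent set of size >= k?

This problem is NP-complete: complement of Clique (with k part of the input).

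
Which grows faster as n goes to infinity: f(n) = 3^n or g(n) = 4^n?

g(n) = 4^n grows faster: (4/3)^n -> infinity since 4/3 > 1.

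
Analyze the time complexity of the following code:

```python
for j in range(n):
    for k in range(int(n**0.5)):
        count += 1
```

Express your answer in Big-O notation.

Time complexity: O(n * sqrt(n)).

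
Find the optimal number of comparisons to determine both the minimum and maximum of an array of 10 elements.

Naive approach: 18 comparisons (9 for max + 9 for min).
Optimal: Compare elements in pairs first (floor(n/2) = 5 comparisons), then find max among winners and min among losers (4 comparisons each).
Total: ceil(3n/2) - 2 = 13 comparisons. An adversary argument shows this is also a lower bound.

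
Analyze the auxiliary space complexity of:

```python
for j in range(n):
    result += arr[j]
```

Space complexity: O(1).
Only a constant amount of auxiliary storage is used; nothing grows with n.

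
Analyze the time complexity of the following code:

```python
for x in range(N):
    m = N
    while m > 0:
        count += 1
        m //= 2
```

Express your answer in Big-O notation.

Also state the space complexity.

Time complexity: O(n log n).
Space complexity: O(1).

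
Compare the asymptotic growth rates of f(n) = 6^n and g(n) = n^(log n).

f(n) = 6^n grows faster: take logs: log(n^(log n)) = (log n)^2, log(6^n) = n log 6; n dominates (log n)^2.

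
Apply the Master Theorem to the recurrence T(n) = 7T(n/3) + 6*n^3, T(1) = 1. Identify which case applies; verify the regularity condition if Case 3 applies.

a=7, b=3, f(n)=6*n^3.
log_3(7) = 1.771 < 3.
f(n) = Omega(n^(1.771+epsilon)) for some epsilon > 0, so Case 3 is the candidate.
Regularity: a*f(n/b) = 7*6*(n/3)^3 = (7/27)*6*n^3 <= c*f(n) with c = 7/27 < 1. Satisfied.
Case 3: T(n) = Theta(n^3).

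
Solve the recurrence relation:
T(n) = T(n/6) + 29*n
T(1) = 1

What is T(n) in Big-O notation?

Geometric series: 29*n*(1 + 1/6 + 1/6^2 + ...) = O(n). T(n) = O(n).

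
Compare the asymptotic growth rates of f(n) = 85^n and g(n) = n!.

g(n) = n! grows faster: n!/85^n -> infinity by Stirling.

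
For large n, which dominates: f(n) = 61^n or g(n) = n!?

g(n) = n! grows faster: n!/61^n -> infinity by Stirling.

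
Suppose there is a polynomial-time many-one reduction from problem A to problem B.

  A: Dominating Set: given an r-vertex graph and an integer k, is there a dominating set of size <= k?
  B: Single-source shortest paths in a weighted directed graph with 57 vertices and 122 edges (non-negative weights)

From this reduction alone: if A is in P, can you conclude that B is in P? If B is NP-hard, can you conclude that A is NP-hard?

A poly-time reduction A <=_p B transfers tractability DOWN (B easy => A easy) and hardness UP (A hard => B hard), not the reverse.
From A in P, the reduction alone does NOT give B in P: any problem in P trivially reduces to SAT, yet SAT is not known to be in P.
From B NP-hard, the reduction alone does NOT give A NP-hard: again, easy problems reduce to hard ones.
(Here in fact A is NP-complete and B is in P, so no such reduction is known -- its existence would imply P = NP; the analysis concerns only what the assumed reduction would or would not let you conclude.)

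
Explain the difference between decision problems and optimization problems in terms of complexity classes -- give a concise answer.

Decision problems have yes/no answers and are classified into P, NP, etc. Optimization problems seek the best solution. Every optimization problem has a corresponding decision version. If the decision version is NP-complete, the optimization version is NP-hard.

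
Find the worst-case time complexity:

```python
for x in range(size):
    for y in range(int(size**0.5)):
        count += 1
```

Time complexity: O(n * sqrt(n)).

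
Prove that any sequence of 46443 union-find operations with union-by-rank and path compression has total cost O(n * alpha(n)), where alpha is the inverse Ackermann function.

Using Tarjan's analysis with rank-based potential function. Union-by-rank keeps tree height O(log n). Path compression flattens paths during find. For n = 46443 operations, total cost is O(n * alpha(n)), effectively O(n) since alpha grows incredibly slowly.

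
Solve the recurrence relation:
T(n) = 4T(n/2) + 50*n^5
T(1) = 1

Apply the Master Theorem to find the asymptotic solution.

a=4, b=2, f(n)=50*n^5. log_2(4) = 2 < 5. Case 3: T(n) = O(n^5).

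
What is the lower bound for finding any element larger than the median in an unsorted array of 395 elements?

To find an element larger than the median of 395 elements, we must see Omega(n) elements. Without seeing enough elements, an adversary can make any unseen element the median.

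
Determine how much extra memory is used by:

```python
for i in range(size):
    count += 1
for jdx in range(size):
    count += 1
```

Space complexity: O(1).
Only a constant amount of auxiliary storage is used; nothing grows with n.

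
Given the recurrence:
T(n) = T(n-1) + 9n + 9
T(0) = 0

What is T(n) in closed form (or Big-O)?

Dominant term in sum is 9*sum(i, i=1..n) = 9*n*(n+1)/2 = O(n^2).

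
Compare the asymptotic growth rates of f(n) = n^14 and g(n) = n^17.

g(n) = n^17 grows faster: n^17/n^14 = n^3 -> infinity.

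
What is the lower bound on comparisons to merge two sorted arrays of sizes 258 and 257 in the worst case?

Adversary: with |258 - 257| <= 1 the inputs can be fully interleaved so that every adjacent pair in the merged output comes from different arrays. Then each of the 514 adjacent pairs must be directly compared, or the algorithm cannot determine their relative order. Standard merge meets this bound.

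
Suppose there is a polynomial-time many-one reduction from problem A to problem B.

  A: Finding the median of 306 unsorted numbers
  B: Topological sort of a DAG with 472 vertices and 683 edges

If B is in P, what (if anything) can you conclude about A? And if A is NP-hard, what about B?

A poly-time reduction A <=_p B means any A-instance can be transformed to a B-instance in poly time.
If B is in P: compose the reduction with B's poly-time algorithm to solve A in poly time, so A is in P.
If A is NP-hard: every NP problem reduces to A, which reduces to B; composing reductions, every NP problem reduces to B, so B is NP-hard.
(Here in fact A is P and B is P.)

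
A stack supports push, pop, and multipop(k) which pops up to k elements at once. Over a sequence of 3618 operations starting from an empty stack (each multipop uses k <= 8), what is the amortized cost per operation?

Each element is pushed exactly once and popped at most once (whether by pop or as part of a multipop). So the total number of individual pops over the whole sequence is at most the number of pushes, which is at most 3618. Total work <= 2 * 3618, hence O(1) amortized per operation.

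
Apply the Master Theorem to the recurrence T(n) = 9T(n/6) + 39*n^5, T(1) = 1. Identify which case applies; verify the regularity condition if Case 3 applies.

a=9, b=6, f(n)=39*n^5.
log_6(9) = 1.226 < 5.
f(n) = Omega(n^(1.226+epsilon)) for some epsilon > 0, so Case 3 is the candidate.
Regularity: a*f(n/b) = 9*39*(n/6)^5 = (9/7776)*39*n^5 <= c*f(n) with c = 9/7776 < 1. Satisfied.
Case 3: T(n) = Theta(n^5).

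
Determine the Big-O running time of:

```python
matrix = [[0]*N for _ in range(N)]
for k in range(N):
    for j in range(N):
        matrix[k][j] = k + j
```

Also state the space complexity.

Time complexity: O(n^2).
Space complexity: O(n^2).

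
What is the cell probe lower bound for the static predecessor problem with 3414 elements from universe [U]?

The Patrascu-Thorup lower bound shows any data structure on n = 3414 elements using O(n * polylog(n)) space requires Omega(log log U) query time. van Emde Boas trees achieve O(log log U) with O(U) space.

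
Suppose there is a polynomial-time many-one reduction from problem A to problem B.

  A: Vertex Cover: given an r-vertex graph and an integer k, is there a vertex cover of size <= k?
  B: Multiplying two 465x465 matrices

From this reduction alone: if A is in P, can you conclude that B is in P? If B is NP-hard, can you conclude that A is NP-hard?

A poly-time reduction A <=_p B transfers tractability DOWN (B easy => A easy) and hardness UP (A hard => B hard), not the reverse.
From A in P, the reduction alone does NOT give B in P: any problem in P trivially reduces to SAT, yet SAT is not known to be in P.
From B NP-hard, the reduction alone does NOT give A NP-hard: again, easy problems reduce to hard ones.
(Here in fact A is NP-complete and B is in P, so no such reduction is known -- its existence would imply P = NP; the analysis concerns only what the assumed reduction would or would not let you conclude.)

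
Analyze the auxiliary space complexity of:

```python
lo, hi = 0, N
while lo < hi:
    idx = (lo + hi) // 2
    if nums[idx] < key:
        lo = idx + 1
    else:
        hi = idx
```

Space complexity: O(1).
Only a constant amount of auxiliary storage is used; nothing grows with n.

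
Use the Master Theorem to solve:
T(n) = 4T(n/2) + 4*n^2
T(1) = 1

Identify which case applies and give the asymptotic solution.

a=4, b=2, f(n)=4*n^2.
log_2(4) = 2, so n^(log_b(a)) = n^2.
f(n) = Theta(n^2), so Case 2 applies.
T(n) = Theta(n^2 log n).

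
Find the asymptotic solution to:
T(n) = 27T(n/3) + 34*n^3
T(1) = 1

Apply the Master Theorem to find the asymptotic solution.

a=27, b=3, f(n)=34*n^3. log_3(27) = 3. Case 2: T(n) = O(n^3 log n).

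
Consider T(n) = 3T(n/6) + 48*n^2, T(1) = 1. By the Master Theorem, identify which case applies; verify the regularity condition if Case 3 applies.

a=3, b=6, f(n)=48*n^2.
log_6(3) = 0.6131 < 2.
f(n) = Omega(n^(0.6131+epsilon)) for some epsilon > 0, so Case 3 is the candidate.
Regularity: a*f(n/b) = 3*48*(n/6)^2 = (3/36)*48*n^2 <= c*f(n) with c = 3/36 < 1. Satisfied.
Case 3: T(n) = Theta(n^2).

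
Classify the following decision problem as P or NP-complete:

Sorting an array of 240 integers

This problem is in P: merge sort runs in O(n log n).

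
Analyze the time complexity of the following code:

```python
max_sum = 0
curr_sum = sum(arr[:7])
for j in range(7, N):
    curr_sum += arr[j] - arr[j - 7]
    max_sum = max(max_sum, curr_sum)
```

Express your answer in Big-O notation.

Time complexity: O(n).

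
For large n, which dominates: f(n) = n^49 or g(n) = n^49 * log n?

g(n) = n^49 * log n grows faster: extra log n factor -> infinity.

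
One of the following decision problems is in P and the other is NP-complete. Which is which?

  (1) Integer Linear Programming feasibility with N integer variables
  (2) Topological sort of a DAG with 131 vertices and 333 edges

(1) is NP-complete: ILP feasibility is NP-complete (LP relaxation is in P).
(2) is P: DFS-based topological sort runs in O(V+E).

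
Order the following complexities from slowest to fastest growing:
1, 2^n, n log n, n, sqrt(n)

Ordered by growth rate: 1 < sqrt(n) < n < n log n < 2^n.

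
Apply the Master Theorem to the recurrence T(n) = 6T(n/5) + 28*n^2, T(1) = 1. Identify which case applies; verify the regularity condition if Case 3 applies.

a=6, b=5, f(n)=28*n^2.
log_5(6) = 1.113 < 2.
f(n) = Omega(n^(1.113+epsilon)) for some epsilon > 0, so Case 3 is the candidate.
Regularity: a*f(n/b) = 6*28*(n/5)^2 = (6/25)*28*n^2 <= c*f(n) with c = 6/25 < 1. Satisfied.
Case 3: T(n) = Theta(n^2).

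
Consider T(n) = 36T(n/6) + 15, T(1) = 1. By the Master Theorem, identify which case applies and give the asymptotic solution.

a=36, b=6, f(n)=15.
log_6(36) = 2 > 0.
Since f(n) = O(n^0) is polynomially smaller than n^2, Case 1 applies.
T(n) = Theta(n^2).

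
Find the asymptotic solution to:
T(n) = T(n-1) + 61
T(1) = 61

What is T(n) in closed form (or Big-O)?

Unrolling: T(n) = T(n-1) + 61 = T(n-2) + 2*61 = ... = T(1) + (n-1)*61 = 61 + (n-1)*61 = 61n.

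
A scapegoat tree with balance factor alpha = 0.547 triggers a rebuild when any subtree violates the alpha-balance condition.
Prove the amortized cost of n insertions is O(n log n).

Define potential Phi = c * sum of |size(left(v)) - size(right(v))| over all nodes. An insertion at depth d costs O(d) = O(log n) and increases Phi by O(log n). When a rebuild of subtree of size s occurs, it costs O(s) but reduces Phi by Omega(s). With alpha = 0.547, between rebuilds Omega(s) insertions must occur. Amortized cost per insertion: O(log n).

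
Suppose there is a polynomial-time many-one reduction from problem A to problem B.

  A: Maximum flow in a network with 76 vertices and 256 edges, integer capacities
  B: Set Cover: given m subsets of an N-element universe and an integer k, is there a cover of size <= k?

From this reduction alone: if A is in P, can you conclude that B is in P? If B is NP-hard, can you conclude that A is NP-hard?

A poly-time reduction A <=_p B transfers tractability DOWN (B easy => A easy) and hardness UP (A hard => B hard), not the reverse.
From A in P, the reduction alone does NOT give B in P: any problem in P trivially reduces to SAT, yet SAT is not known to be in P.
From B NP-hard, the reduction alone does NOT give A NP-hard: again, easy problems reduce to hard ones.
(Here in fact A is P and B is NP-complete.)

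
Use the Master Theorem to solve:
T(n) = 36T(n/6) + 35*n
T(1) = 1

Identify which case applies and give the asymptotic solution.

a=36, b=6, f(n)=35*n.
log_6(36) = 2 > 1.
Since f(n) = O(n^1) is polynomially smaller than n^2, Case 1 applies.
T(n) = Theta(n^2).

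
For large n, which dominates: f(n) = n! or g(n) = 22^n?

f(n) = n! grows faster: n!/22^n -> infinity by Stirling.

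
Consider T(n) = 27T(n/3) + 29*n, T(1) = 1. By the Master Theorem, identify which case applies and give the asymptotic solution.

a=27, b=3, f(n)=29*n.
log_3(27) = 3 > 1.
Since f(n) = O(n^1) is polynomially smaller than n^3, Case 1 applies.
T(n) = Theta(n^3).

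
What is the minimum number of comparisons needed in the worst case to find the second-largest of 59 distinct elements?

Lower bound: finding the max needs 59-1 comparisons. By the adversary weight-doubling argument, the max must personally win >= ceil(log_2(59)) = 6 comparisons; the 2nd-largest is among those 6 losers, needing 6-1 more comparisons. Total >= 59-1 + 6-1 = 63. A balanced knockout tournament achieves this.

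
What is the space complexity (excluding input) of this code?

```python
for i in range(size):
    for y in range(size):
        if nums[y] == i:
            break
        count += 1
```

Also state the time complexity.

Space complexity: O(1).
Only a constant amount of auxiliary storage is used; nothing grows with n.
Time complexity: O(n^2).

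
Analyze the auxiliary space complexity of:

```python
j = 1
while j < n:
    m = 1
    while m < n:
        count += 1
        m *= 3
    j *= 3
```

Space complexity: O(1).
Only a constant amount of auxiliary storage is used; nothing grows with n.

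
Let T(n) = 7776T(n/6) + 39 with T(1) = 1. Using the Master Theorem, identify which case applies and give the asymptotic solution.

a=7776, b=6, f(n)=39.
log_6(7776) = 5 > 0.
Since f(n) = O(n^0) is polynomially smaller than n^5, Case 1 applies.
T(n) = Theta(n^5).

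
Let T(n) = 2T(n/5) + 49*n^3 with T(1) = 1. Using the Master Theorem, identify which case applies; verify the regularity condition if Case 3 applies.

a=2, b=5, f(n)=49*n^3.
log_5(2) = 0.4307 < 3.
f(n) = Omega(n^(0.4307+epsilon)) for some epsilon > 0, so Case 3 is the candidate.
Regularity: a*f(n/b) = 2*49*(n/5)^3 = (2/125)*49*n^3 <= c*f(n) with c = 2/125 < 1. Satisfied.
Case 3: T(n) = Theta(n^3).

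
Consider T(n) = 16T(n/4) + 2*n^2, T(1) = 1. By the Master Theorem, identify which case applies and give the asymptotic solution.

a=16, b=4, f(n)=2*n^2.
log_4(16) = 2, so n^(log_b(a)) = n^2.
f(n) = Theta(n^2), so Case 2 applies.
T(n) = Theta(n^2 log n).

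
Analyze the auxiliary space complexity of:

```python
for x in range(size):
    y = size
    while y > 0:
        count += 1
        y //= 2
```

Space complexity: O(1).
Only a constant amount of auxiliary storage is used; nothing grows with n.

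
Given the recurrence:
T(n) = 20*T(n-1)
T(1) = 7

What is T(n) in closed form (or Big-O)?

Each step multiplies by 20. T(n) = T(1)*20^(n-1) = 7*20^(n-1).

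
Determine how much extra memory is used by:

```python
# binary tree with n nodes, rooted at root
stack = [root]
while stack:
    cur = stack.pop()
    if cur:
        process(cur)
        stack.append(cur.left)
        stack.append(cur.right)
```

Space complexity: O(n).
Auxiliary storage grows linearly with the input size n in the worst case.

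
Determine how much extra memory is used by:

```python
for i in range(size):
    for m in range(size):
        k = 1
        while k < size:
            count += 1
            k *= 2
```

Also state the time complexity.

Space complexity: O(1).
Only a constant amount of auxiliary storage is used; nothing grows with n.
Time complexity: O(n^2 log n).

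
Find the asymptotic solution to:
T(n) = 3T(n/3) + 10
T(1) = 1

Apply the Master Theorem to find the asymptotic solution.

a=3, b=3, f(n)=10. log_3(3) = 1. Case 1 of Master Theorem: T(n) = O(n^1).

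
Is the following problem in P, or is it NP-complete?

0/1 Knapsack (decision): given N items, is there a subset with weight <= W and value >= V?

This problem is NP-complete: reduces from Subset Sum.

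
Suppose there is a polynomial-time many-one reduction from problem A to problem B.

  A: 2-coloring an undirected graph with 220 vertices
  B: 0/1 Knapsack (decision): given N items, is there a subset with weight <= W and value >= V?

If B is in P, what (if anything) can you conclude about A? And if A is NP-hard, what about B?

A poly-time reduction A <=_p B means any A-instance can be transformed to a B-instance in poly time.
If B is in P: compose the reduction with B's poly-time algorithm to solve A in poly time, so A is in P.
If A is NP-hard: every NP problem reduces to A, which reduces to B; composing reductions, every NP problem reduces to B, so B is NP-hard.
(Here in fact A is P and B is NP-complete.)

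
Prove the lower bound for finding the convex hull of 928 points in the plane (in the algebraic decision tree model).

Reduction from sorting: given 928 numbers x_1,...,x_{928}, map x_i to the point (x_i, x_i^2) on the parabola y = x^2. All points are on the convex hull, and walking the hull gives them in sorted x-order. Since sorting requires Omega(n log n), so does planar convex hull.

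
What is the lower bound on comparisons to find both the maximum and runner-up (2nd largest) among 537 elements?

Lower bound: finding the max needs 537-1 comparisons. By an adversary weight-doubling argument, the maximum element must personally win at least ceil(log_2(537)) = 10 comparisons in any correct algorithm. The 2nd largest is among those 10 direct losers, and distinguishing it requires 10-1 more comparisons. Total >= 537-1 + 10-1 = 545. A balanced tournament achieves this bound exactly.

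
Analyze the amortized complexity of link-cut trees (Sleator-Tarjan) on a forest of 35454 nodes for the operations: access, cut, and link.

Link-cut trees represent the forest using splay trees over preferred paths. With potential Phi = sum over nodes of log(size of virtual subtree), each access on 35454 nodes is O(log 35454) = O(log n) amortized by the splay-tree access lemma. Cut and link are O(1) plus one access.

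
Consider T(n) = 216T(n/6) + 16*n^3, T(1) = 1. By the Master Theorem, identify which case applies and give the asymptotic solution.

a=216, b=6, f(n)=16*n^3.
log_6(216) = 3, so n^(log_b(a)) = n^3.
f(n) = Theta(n^3), so Case 2 applies.
T(n) = Theta(n^3 log n).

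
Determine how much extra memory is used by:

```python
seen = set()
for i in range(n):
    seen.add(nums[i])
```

Space complexity: O(n).
Auxiliary storage grows linearly with the input size n in the worst case.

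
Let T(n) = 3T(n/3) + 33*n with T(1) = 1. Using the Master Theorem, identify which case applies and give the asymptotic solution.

a=3, b=3, f(n)=33*n.
log_3(3) = 1, so n^(log_b(a)) = n.
f(n) = Theta(n), so Case 2 applies.
T(n) = Theta(n log n).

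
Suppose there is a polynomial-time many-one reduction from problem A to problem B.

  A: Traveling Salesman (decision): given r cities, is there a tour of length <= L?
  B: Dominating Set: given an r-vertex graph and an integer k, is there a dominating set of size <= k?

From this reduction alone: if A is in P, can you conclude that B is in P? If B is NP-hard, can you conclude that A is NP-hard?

A poly-time reduction A <=_p B transfers tractability DOWN (B easy => A easy) and hardness UP (A hard => B hard), not the reverse.
From A in P, the reduction alone does NOT give B in P: any problem in P trivially reduces to SAT, yet SAT is not known to be in P.
From B NP-hard, the reduction alone does NOT give A NP-hard: again, easy problems reduce to hard ones.
(Here in fact A is NP-complete and B is NP-complete.)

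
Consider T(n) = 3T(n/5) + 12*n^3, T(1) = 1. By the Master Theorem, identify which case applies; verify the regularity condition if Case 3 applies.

a=3, b=5, f(n)=12*n^3.
log_5(3) = 0.6826 < 3.
f(n) = Omega(n^(0.6826+epsilon)) for some epsilon > 0, so Case 3 is the candidate.
Regularity: a*f(n/b) = 3*12*(n/5)^3 = (3/125)*12*n^3 <= c*f(n) with c = 3/125 < 1. Satisfied.
Case 3: T(n) = Theta(n^3).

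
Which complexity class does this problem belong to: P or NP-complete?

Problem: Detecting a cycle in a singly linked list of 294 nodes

This problem is in P: Floyd's tortoise-and-hare runs in O(n) time, O(1) space.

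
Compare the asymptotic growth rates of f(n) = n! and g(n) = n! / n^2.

f(n) = n! grows faster: the ratio n!/(n!/n^2) = n^2 -> infinity.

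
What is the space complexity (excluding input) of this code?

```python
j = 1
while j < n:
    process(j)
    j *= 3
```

Space complexity: O(1).
Only a constant amount of auxiliary storage is used; nothing grows with n.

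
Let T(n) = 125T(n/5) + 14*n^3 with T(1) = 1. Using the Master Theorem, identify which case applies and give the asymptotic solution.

a=125, b=5, f(n)=14*n^3.
log_5(125) = 3, so n^(log_b(a)) = n^3.
f(n) = Theta(n^3), so Case 2 applies.
T(n) = Theta(n^3 log n).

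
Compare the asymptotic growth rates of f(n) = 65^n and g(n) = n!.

g(n) = n! grows faster: n!/65^n -> infinity by Stirling.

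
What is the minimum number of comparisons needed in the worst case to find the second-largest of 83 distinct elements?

Lower bound: finding the max needs 83-1 comparisons. By the adversary weight-doubling argument, the max must personally win >= ceil(log_2(83)) = 7 comparisons; the 2nd-largest is among those 7 losers, needing 7-1 more comparisons. Total >= 83-1 + 7-1 = 88. A balanced knockout tournament achieves this.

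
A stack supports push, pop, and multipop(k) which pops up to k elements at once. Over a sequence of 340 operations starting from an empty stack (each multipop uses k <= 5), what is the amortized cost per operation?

Each element is pushed exactly once and popped at most once (whether by pop or as part of a multipop). So the total number of individual pops over the whole sequence is at most the number of pushes, which is at most 340. Total work <= 2 * 340, hence O(1) amortized per operation.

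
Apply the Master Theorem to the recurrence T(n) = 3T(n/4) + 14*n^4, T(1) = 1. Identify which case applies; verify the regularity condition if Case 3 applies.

a=3, b=4, f(n)=14*n^4.
log_4(3) = 0.7925 < 4.
f(n) = Omega(n^(0.7925+epsilon)) for some epsilon > 0, so Case 3 is the candidate.
Regularity: a*f(n/b) = 3*14*(n/4)^4 = (3/256)*14*n^4 <= c*f(n) with c = 3/256 < 1. Satisfied.
Case 3: T(n) = Theta(n^4).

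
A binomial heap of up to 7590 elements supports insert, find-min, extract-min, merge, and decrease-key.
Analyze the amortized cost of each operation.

A binomial heap with n <= 7590 elements has at most floor(log_2 7590) + 1 = 13 trees. Using potential Phi = number of trees: Insert adds one tree, but cascading merges reduce count -- amortized O(1). Find-min reads the cached minimum pointer: O(1). Extract-min creates O(log n) new trees: O(log n). Merge combines tree lists: O(log n). Decrease-key sifts the element up its tree of height <= log n: O(log n).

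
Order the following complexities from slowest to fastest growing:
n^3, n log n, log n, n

Ordered by growth rate: log n < n < n log n < n^3.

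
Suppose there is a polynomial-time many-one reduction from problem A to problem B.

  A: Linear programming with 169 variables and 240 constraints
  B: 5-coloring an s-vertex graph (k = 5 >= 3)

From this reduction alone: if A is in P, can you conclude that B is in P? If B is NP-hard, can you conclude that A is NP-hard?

A poly-time reduction A <=_p B transfers tractability DOWN (B easy => A easy) and hardness UP (A hard => B hard), not the reverse.
From A in P, the reduction alone does NOT give B in P: any problem in P trivially reduces to SAT, yet SAT is not known to be in P.
From B NP-hard, the reduction alone does NOT give A NP-hard: again, easy problems reduce to hard ones.
(Here in fact A is P and B is NP-complete.)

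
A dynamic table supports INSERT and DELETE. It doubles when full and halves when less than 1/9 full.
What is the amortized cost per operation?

Using potential function Phi = |2*num_items - table_size| when load > 1/2, and Phi = table_size/2 - num_items otherwise. The gap of 1/9 vs 1/2 for shrinking prevents thrashing. Both insert and delete have O(1) amortized cost.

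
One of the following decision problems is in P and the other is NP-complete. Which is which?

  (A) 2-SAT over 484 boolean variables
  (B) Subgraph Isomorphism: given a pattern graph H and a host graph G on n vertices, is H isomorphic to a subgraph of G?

(A) is P: 2-SAT is solvable in linear time via implication-graph SCCs.
(B) is NP-complete: generalizes Clique and Hamiltonian Path (pattern size is part of the input).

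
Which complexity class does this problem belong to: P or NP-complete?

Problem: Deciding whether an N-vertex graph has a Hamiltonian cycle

This problem is NP-complete: one of Karp's 21 NP-complete problems.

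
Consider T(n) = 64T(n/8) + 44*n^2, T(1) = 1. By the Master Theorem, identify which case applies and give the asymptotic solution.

a=64, b=8, f(n)=44*n^2.
log_8(64) = 2, so n^(log_b(a)) = n^2.
f(n) = Theta(n^2), so Case 2 applies.
T(n) = Theta(n^2 log n).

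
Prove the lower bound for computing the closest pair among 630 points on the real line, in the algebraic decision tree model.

Reduction from element distinctness: given 630 reals, the closest-pair distance is 0 iff two are equal. Element distinctness has an Omega(n log n) lower bound in the algebraic decision tree model (Ben-Or). Therefore closest pair on a line also requires Omega(n log n). Sorting then a linear scan achieves this.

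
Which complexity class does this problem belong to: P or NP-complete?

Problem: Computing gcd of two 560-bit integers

This problem is in P: the Euclidean algorithm runs in polynomial time in the bit-length.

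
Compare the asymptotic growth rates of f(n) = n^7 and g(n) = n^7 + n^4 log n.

f(n) = n^7 and g(n) = n^7 + n^4 log n are Theta of each other: the lower-order n^4 log n term is o(n^7); both are Theta(n^7).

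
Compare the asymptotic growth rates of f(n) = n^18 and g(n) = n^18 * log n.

g(n) = n^18 * log n grows faster: extra log n factor -> infinity.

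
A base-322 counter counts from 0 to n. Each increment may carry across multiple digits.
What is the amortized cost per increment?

Digit at position i changes every 322^i increments. Total digit changes over n increments: n * 322/(322-1) = O(n). Amortized: O(1).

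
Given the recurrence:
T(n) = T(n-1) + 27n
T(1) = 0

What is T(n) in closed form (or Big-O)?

Unrolling: T(n) = 0 + 27*(2 + 3 + ... + n) = 0 + 27*(n(n+1)/2 - 1) = O(n^2).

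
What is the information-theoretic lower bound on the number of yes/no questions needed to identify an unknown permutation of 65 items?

There are 65! = 8247650592082470666723170306785496252186258551345437492922123134388955774976000000000000000 permutations. Each yes/no question gives at most 1 bit, so at least ceil(log_2(8247650592082470666723170306785496252186258551345437492922123134388955774976000000000000000)) = 303 questions are needed.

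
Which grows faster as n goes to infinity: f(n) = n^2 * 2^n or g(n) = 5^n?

g(n) = 5^n grows faster: 5^n / (n^2 2^n) = (5/2)^n / n^2 -> infinity since 5/2 > 1.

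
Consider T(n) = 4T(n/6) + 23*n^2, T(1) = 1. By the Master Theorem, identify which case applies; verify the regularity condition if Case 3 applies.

a=4, b=6, f(n)=23*n^2.
log_6(4) = 0.7737 < 2.
f(n) = Omega(n^(0.7737+epsilon)) for some epsilon > 0, so Case 3 is the candidate.
Regularity: a*f(n/b) = 4*23*(n/6)^2 = (4/36)*23*n^2 <= c*f(n) with c = 4/36 < 1. Satisfied.
Case 3: T(n) = Theta(n^2).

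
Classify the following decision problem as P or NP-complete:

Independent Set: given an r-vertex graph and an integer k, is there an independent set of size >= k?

This problem is NP-complete: complement of Clique (with k part of the input).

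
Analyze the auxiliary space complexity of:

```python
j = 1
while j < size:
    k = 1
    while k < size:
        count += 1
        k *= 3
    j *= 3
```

Space complexity: O(1).
Only a constant amount of auxiliary storage is used; nothing grows with n.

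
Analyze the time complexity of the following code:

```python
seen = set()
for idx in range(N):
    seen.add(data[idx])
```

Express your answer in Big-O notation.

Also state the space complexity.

Time complexity: O(n).
Space complexity: O(n).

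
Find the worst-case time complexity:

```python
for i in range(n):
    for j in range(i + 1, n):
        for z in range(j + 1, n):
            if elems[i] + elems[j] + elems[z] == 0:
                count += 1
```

Time complexity: O(n^3).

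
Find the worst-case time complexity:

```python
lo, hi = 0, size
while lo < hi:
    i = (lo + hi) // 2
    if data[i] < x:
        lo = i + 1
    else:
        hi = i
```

Time complexity: O(log n).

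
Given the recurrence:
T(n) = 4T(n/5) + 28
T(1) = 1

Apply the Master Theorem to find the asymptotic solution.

a=4, b=5, f(n)=28. log_5(4) = 0.8614. Case 1 of Master Theorem: T(n) = O(n^0.8614).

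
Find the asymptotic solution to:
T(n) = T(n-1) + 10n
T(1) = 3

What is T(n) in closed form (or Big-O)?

Unrolling: T(n) = 3 + 10*(2 + 3 + ... + n) = 3 + 10*(n(n+1)/2 - 1) = O(n^2).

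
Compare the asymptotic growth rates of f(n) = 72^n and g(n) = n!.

g(n) = n! grows faster: n!/72^n -> infinity by Stirling.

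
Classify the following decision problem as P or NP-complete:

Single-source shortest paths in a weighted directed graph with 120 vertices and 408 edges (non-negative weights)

This problem is in P: Dijkstra's algorithm runs in O((V+E) log V).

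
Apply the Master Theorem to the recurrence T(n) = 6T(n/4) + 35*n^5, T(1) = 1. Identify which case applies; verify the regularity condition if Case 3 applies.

a=6, b=4, f(n)=35*n^5.
log_4(6) = 1.292 < 5.
f(n) = Omega(n^(1.292+epsilon)) for some epsilon > 0, so Case 3 is the candidate.
Regularity: a*f(n/b) = 6*35*(n/4)^5 = (6/1024)*35*n^5 <= c*f(n) with c = 6/1024 < 1. Satisfied.
Case 3: T(n) = Theta(n^5).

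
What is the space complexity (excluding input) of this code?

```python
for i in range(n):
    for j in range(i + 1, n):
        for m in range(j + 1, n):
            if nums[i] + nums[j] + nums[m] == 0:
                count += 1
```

Space complexity: O(1).
Only a constant amount of auxiliary storage is used; nothing grows with n.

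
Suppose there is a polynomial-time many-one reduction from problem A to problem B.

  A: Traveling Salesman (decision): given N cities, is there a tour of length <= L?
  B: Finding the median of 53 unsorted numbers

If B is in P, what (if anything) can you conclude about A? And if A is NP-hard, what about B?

A poly-time reduction A <=_p B means any A-instance can be transformed to a B-instance in poly time.
If B is in P: compose the reduction with B's poly-time algorithm to solve A in poly time, so A is in P.
If A is NP-hard: every NP problem reduces to A, which reduces to B; composing reductions, every NP problem reduces to B, so B is NP-hard.
(Here in fact A is NP-complete and B is in P, so no such reduction is known -- its existence would imply P = NP; the analysis concerns only what the assumed reduction would or would not let you conclude.)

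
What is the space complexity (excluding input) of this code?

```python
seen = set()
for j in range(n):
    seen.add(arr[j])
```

Space complexity: O(n).
Auxiliary storage grows linearly with the input size n in the worst case.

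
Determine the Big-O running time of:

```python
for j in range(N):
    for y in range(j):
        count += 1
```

Time complexity: O(n^2).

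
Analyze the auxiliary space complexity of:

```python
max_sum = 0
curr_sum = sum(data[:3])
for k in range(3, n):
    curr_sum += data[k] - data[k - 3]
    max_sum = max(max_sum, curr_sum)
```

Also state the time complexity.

Space complexity: O(1).
Only a constant amount of auxiliary storage is used; nothing grows with n.
Time complexity: O(n).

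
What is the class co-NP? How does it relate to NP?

co-NP is the class of problems whose complement is in NP. A problem is in co-NP if 'no' instances have short proofs. NP and co-NP may or may not be equal. If NP != co-NP, then P != NP. Tautology (is a formula always true?) is in co-NP.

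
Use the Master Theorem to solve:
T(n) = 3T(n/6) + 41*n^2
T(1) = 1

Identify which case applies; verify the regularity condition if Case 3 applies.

a=3, b=6, f(n)=41*n^2.
log_6(3) = 0.6131 < 2.
f(n) = Omega(n^(0.6131+epsilon)) for some epsilon > 0, so Case 3 is the candidate.
Regularity: a*f(n/b) = 3*41*(n/6)^2 = (3/36)*41*n^2 <= c*f(n) with c = 3/36 < 1. Satisfied.
Case 3: T(n) = Theta(n^2).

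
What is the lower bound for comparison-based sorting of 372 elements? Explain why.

A comparison-based sorting algorithm corresponds to a decision tree. With 372! possible permutations, the tree has 372! leaves. The height is at least log_2(372!) = Omega(n log n) by Stirling's approximation.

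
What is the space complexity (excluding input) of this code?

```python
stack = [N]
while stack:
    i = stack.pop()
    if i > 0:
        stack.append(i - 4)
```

Space complexity: O(1).
Only a constant amount of auxiliary storage is used; nothing grows with n.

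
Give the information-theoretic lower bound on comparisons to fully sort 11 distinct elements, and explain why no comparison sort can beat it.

A comparison sort is a binary decision tree whose leaves are the 11! = 39916800 possible output permutations. A binary tree with L leaves has height >= ceil(log_2(L)). So any comparison sort needs >= ceil(log_2(11!)) = 26 comparisons in the worst case.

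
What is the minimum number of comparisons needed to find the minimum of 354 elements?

Finding the minimum requires 353 comparisons, identical reasoning to finding the maximum. Each comparison eliminates one candidate.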